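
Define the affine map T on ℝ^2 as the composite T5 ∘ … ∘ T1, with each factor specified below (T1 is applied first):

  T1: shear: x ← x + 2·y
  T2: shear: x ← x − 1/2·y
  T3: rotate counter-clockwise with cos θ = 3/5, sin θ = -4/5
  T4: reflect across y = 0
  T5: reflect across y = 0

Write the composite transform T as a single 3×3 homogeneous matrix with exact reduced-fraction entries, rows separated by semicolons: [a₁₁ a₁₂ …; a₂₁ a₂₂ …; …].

T = [3/5 17/10 0; -4/5 -3/5 0; 0 0 1]

T1 = [1 2 0; 0 1 0; 0 0 1]
T2·T1 = [1 3/2 0; 0 1 0; 0 0 1]
T3·…·T1 = [3/5 17/10 0; -4/5 -3/5 0; 0 0 1]
T4·…·T1 = [3/5 17/10 0; 4/5 3/5 0; 0 0 1]
T5·…·T1 = [3/5 17/10 0; -4/5 -3/5 0; 0 0 1]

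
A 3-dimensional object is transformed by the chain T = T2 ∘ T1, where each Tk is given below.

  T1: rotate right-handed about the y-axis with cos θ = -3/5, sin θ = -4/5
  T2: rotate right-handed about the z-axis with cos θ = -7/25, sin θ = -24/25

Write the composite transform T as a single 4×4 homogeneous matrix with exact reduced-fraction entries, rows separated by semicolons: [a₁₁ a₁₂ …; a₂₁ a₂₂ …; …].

T1 = [-3/5 0 -4/5 0; 0 1 0 0; 4/5 0 -3/5 0; 0 0 0 1]
T2·T1 = [21/125 24/25 28/125 0; 72/125 -7/25 96/125 0; 4/5 0 -3/5 0; 0 0 0 1]

T = [21/125 24/25 28/125 0; 72/125 -7/25 96/125 0; 4/5 0 -3/5 0; 0 0 0 1]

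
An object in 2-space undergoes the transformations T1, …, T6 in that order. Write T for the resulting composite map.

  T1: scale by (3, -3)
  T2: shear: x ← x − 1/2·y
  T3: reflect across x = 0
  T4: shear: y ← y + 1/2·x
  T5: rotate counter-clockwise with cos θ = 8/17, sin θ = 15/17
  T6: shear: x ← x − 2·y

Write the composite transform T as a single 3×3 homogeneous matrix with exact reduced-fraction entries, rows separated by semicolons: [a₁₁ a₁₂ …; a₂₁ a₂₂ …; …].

T = [225/34 597/68 0; -57/17 -105/34 0; 0 0 1]

T1 = [3 0 0; 0 -3 0; 0 0 1]
T2·T1 = [3 3/2 0; 0 -3 0; 0 0 1]
T3·…·T1 = [-3 -3/2 0; 0 -3 0; 0 0 1]
T4·…·T1 = [-3 -3/2 0; -3/2 -15/4 0; 0 0 1]
T5·…·T1 = [-3/34 177/68 0; -57/17 -105/34 0; 0 0 1]
T6·…·T1 = [225/34 597/68 0; -57/17 -105/34 0; 0 0 1]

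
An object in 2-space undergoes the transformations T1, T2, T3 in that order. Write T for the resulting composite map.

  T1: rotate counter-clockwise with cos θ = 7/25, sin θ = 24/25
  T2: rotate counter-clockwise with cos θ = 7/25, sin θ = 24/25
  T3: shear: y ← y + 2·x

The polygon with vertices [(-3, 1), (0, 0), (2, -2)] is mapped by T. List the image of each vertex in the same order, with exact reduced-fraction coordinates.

image vertices: (249/125, 191/125), (0, 0), (-382/625, 962/625)

T1 rotate counter-clockwise with cos θ = 7/25, sin θ = 24/25: (-3, 1) → (-9/5, -13/5); (0, 0) → (0, 0); (2, -2) → (62/25, 34/25)
T2 rotate counter-clockwise with cos θ = 7/25, sin θ = 24/25: (-9/5, -13/5) → (249/125, -307/125); (0, 0) → (0, 0); (62/25, 34/25) → (-382/625, 1726/625)
T3 shear: y ← y + 2·x: (249/125, -307/125) → (249/125, 191/125); (0, 0) → (0, 0); (-382/625, 1726/625) → (-382/625, 962/625)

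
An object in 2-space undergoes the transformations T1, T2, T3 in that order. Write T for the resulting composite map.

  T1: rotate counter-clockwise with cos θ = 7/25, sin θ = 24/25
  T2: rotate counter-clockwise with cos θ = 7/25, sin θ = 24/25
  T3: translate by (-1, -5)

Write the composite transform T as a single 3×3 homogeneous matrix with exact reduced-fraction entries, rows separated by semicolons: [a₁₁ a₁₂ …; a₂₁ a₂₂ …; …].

T1 = [7/25 -24/25 0; 24/25 7/25 0; 0 0 1]
T2·T1 = [-527/625 -336/625 0; 336/625 -527/625 0; 0 0 1]
T3·…·T1 = [-527/625 -336/625 -1; 336/625 -527/625 -5; 0 0 1]

T = [-527/625 -336/625 -1; 336/625 -527/625 -5; 0 0 1]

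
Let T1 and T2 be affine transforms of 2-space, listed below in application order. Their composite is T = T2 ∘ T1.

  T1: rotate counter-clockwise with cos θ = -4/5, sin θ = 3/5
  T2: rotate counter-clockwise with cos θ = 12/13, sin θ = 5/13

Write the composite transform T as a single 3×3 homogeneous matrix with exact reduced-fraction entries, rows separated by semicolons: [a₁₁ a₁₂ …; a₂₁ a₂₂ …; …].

T = [-63/65 -16/65 0; 16/65 -63/65 0; 0 0 1]

T1 = [-4/5 -3/5 0; 3/5 -4/5 0; 0 0 1]
T2·T1 = [-63/65 -16/65 0; 16/65 -63/65 0; 0 0 1]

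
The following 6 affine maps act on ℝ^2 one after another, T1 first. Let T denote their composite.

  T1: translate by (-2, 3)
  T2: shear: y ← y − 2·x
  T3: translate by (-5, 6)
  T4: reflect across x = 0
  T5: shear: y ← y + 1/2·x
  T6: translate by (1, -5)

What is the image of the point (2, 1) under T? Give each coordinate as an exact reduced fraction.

T1 translate by (-2, 3): (2, 1) → (0, 4)
T2 shear: y ← y − 2·x: (0, 4) → (0, 4)
T3 translate by (-5, 6): (0, 4) → (-5, 10)
T4 reflect across x = 0: (-5, 10) → (5, 10)
T5 shear: y ← y + 1/2·x: (5, 10) → (5, 25/2)
T6 translate by (1, -5): (5, 25/2) → (6, 15/2)

T(p) = (6, 15/2)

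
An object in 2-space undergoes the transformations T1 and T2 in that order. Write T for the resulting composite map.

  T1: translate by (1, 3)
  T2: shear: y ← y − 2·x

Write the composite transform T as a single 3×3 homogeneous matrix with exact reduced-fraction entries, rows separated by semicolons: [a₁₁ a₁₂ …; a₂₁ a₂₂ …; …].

T1 = [1 0 1; 0 1 3; 0 0 1]
T2·T1 = [1 0 1; -2 1 1; 0 0 1]

T = [1 0 1; -2 1 1; 0 0 1]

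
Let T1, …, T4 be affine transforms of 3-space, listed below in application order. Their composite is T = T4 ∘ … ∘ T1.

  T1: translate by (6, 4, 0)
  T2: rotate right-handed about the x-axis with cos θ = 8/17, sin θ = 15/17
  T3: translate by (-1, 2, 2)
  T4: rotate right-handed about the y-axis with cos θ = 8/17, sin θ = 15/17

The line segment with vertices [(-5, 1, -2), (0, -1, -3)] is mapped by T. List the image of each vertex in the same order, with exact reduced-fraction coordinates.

image vertices: (1395/289, 104/17, 744/289), (1505/289, 103/17, -835/289)

T1 translate by (6, 4, 0): (-5, 1, -2) → (1, 5, -2); (0, -1, -3) → (6, 3, -3)
T2 rotate right-handed about the x-axis with cos θ = 8/17, sin θ = 15/17: (1, 5, -2) → (1, 70/17, 59/17); (6, 3, -3) → (6, 69/17, 21/17)
T3 translate by (-1, 2, 2): (1, 70/17, 59/17) → (0, 104/17, 93/17); (6, 69/17, 21/17) → (5, 103/17, 55/17)
T4 rotate right-handed about the y-axis with cos θ = 8/17, sin θ = 15/17: (0, 104/17, 93/17) → (1395/289, 104/17, 744/289); (5, 103/17, 55/17) → (1505/289, 103/17, -835/289)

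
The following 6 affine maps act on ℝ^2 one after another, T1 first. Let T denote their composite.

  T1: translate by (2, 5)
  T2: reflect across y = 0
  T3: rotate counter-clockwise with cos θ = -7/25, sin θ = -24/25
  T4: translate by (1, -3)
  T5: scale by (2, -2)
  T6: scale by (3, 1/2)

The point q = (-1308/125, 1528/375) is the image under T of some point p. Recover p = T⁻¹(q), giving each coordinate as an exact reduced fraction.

T1 = [1 0 2; 0 1 5; 0 0 1]
T2·T1 = [1 0 2; 0 -1 -5; 0 0 1]
T3·…·T1 = [-7/25 -24/25 -134/25; -24/25 7/25 -13/25; 0 0 1]
T4·…·T1 = [-7/25 -24/25 -109/25; -24/25 7/25 -88/25; 0 0 1]
T5·…·T1 = [-14/25 -48/25 -218/25; 48/25 -14/25 176/25; 0 0 1]
T6·…·T1 = [-42/25 -144/25 -654/25; 24/25 -7/25 88/25; 0 0 1]
det M = 6; M⁻¹ = [-7/150 24/25 -23/5; -4/25 -7/25 -16/5; 0 0 1]
M⁻¹ · (-1308/125, 1528/375)ᵀ = (-1/5, -8/3)ᵀ

p = (-1/5, -8/3)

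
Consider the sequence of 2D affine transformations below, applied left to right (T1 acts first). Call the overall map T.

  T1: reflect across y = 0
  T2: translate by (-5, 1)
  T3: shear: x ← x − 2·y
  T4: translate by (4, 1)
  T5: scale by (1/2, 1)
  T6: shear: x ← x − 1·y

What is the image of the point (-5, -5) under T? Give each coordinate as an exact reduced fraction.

T1 reflect across y = 0: (-5, -5) → (-5, 5)
T2 translate by (-5, 1): (-5, 5) → (-10, 6)
T3 shear: x ← x − 2·y: (-10, 6) → (-22, 6)
T4 translate by (4, 1): (-22, 6) → (-18, 7)
T5 scale by (1/2, 1): (-18, 7) → (-9, 7)
T6 shear: x ← x − 1·y: (-9, 7) → (-16, 7)

T(p) = (-16, 7)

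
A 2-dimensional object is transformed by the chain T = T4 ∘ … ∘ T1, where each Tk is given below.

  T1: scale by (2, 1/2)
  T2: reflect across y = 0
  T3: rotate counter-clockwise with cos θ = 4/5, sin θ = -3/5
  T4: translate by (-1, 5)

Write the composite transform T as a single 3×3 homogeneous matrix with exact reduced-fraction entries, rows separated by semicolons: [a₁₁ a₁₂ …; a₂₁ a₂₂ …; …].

T = [8/5 -3/10 -1; -6/5 -2/5 5; 0 0 1]

T1 = [2 0 0; 0 1/2 0; 0 0 1]
T2·T1 = [2 0 0; 0 -1/2 0; 0 0 1]
T3·…·T1 = [8/5 -3/10 0; -6/5 -2/5 0; 0 0 1]
T4·…·T1 = [8/5 -3/10 -1; -6/5 -2/5 5; 0 0 1]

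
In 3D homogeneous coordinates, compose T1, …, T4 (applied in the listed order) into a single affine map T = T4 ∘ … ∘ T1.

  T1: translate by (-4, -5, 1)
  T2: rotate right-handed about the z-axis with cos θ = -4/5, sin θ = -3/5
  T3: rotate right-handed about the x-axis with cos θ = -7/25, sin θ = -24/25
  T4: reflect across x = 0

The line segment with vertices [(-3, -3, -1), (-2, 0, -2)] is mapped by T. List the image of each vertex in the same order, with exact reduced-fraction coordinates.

T1 translate by (-4, -5, 1): (-3, -3, -1) → (-7, -8, 0); (-2, 0, -2) → (-6, -5, -1)
T2 rotate right-handed about the z-axis with cos θ = -4/5, sin θ = -3/5: (-7, -8, 0) → (4/5, 53/5, 0); (-6, -5, -1) → (9/5, 38/5, -1)
T3 rotate right-handed about the x-axis with cos θ = -7/25, sin θ = -24/25: (4/5, 53/5, 0) → (4/5, -371/125, -1272/125); (9/5, 38/5, -1) → (9/5, -386/125, -877/125)
T4 reflect across x = 0: (4/5, -371/125, -1272/125) → (-4/5, -371/125, -1272/125); (9/5, -386/125, -877/125) → (-9/5, -386/125, -877/125)

image vertices: (-4/5, -371/125, -1272/125), (-9/5, -386/125, -877/125)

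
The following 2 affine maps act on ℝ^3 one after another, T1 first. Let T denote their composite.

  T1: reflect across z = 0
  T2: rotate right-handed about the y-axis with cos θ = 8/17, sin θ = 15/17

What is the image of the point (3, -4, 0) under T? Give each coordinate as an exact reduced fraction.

T1 reflect across z = 0: (3, -4, 0) → (3, -4, 0)
T2 rotate right-handed about the y-axis with cos θ = 8/17, sin θ = 15/17: (3, -4, 0) → (24/17, -4, -45/17)

T(p) = (24/17, -4, -45/17)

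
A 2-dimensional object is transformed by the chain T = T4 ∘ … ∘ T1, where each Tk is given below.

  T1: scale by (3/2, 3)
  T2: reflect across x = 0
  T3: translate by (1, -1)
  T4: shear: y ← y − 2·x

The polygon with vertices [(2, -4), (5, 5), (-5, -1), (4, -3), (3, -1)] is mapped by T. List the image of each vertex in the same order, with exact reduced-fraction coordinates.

image vertices: (-2, -9), (-13/2, 27), (17/2, -21), (-5, 0), (-7/2, 3)

T1 scale by (3/2, 3): (2, -4) → (3, -12); (5, 5) → (15/2, 15); (-5, -1) → (-15/2, -3); (4, -3) → (6, -9); (3, -1) → (9/2, -3)
T2 reflect across x = 0: (3, -12) → (-3, -12); (15/2, 15) → (-15/2, 15); (-15/2, -3) → (15/2, -3); (6, -9) → (-6, -9); (9/2, -3) → (-9/2, -3)
T3 translate by (1, -1): (-3, -12) → (-2, -13); (-15/2, 15) → (-13/2, 14); (15/2, -3) → (17/2, -4); (-6, -9) → (-5, -10); (-9/2, -3) → (-7/2, -4)
T4 shear: y ← y − 2·x: (-2, -13) → (-2, -9); (-13/2, 14) → (-13/2, 27); (17/2, -4) → (17/2, -21); (-5, -10) → (-5, 0); (-7/2, -4) → (-7/2, 3)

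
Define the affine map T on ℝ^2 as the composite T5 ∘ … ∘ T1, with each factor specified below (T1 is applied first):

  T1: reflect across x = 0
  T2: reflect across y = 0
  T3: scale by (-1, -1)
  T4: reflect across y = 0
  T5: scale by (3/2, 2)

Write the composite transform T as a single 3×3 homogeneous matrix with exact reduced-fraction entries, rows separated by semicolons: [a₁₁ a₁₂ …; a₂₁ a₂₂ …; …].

T1 = [-1 0 0; 0 1 0; 0 0 1]
T2·T1 = [-1 0 0; 0 -1 0; 0 0 1]
T3·…·T1 = [1 0 0; 0 1 0; 0 0 1]
T4·…·T1 = [1 0 0; 0 -1 0; 0 0 1]
T5·…·T1 = [3/2 0 0; 0 -2 0; 0 0 1]

T = [3/2 0 0; 0 -2 0; 0 0 1]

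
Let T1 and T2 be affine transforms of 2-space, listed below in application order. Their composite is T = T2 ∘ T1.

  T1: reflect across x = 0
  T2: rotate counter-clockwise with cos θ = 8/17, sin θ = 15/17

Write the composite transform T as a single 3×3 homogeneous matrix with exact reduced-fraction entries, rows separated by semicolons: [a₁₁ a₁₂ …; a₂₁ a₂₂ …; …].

T = [-8/17 -15/17 0; -15/17 8/17 0; 0 0 1]

T1 = [-1 0 0; 0 1 0; 0 0 1]
T2·T1 = [-8/17 -15/17 0; -15/17 8/17 0; 0 0 1]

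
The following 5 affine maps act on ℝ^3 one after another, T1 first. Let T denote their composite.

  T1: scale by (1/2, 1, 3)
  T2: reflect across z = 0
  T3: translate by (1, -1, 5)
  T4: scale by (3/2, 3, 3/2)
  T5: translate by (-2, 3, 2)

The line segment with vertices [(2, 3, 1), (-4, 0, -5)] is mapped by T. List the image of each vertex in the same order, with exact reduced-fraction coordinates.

T1 scale by (1/2, 1, 3): (2, 3, 1) → (1, 3, 3); (-4, 0, -5) → (-2, 0, -15)
T2 reflect across z = 0: (1, 3, 3) → (1, 3, -3); (-2, 0, -15) → (-2, 0, 15)
T3 translate by (1, -1, 5): (1, 3, -3) → (2, 2, 2); (-2, 0, 15) → (-1, -1, 20)
T4 scale by (3/2, 3, 3/2): (2, 2, 2) → (3, 6, 3); (-1, -1, 20) → (-3/2, -3, 30)
T5 translate by (-2, 3, 2): (3, 6, 3) → (1, 9, 5); (-3/2, -3, 30) → (-7/2, 0, 32)

image vertices: (1, 9, 5), (-7/2, 0, 32)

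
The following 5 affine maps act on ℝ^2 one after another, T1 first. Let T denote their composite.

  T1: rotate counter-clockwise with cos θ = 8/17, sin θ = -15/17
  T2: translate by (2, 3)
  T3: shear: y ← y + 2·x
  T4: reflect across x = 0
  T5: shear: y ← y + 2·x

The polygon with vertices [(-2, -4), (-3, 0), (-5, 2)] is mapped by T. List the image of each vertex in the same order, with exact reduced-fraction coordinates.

image vertices: (42/17, 49/17), (-10/17, 96/17), (-24/17, 142/17)

T1 rotate counter-clockwise with cos θ = 8/17, sin θ = -15/17: (-2, -4) → (-76/17, -2/17); (-3, 0) → (-24/17, 45/17); (-5, 2) → (-10/17, 91/17)
T2 translate by (2, 3): (-76/17, -2/17) → (-42/17, 49/17); (-24/17, 45/17) → (10/17, 96/17); (-10/17, 91/17) → (24/17, 142/17)
T3 shear: y ← y + 2·x: (-42/17, 49/17) → (-42/17, -35/17); (10/17, 96/17) → (10/17, 116/17); (24/17, 142/17) → (24/17, 190/17)
T4 reflect across x = 0: (-42/17, -35/17) → (42/17, -35/17); (10/17, 116/17) → (-10/17, 116/17); (24/17, 190/17) → (-24/17, 190/17)
T5 shear: y ← y + 2·x: (42/17, -35/17) → (42/17, 49/17); (-10/17, 116/17) → (-10/17, 96/17); (-24/17, 190/17) → (-24/17, 142/17)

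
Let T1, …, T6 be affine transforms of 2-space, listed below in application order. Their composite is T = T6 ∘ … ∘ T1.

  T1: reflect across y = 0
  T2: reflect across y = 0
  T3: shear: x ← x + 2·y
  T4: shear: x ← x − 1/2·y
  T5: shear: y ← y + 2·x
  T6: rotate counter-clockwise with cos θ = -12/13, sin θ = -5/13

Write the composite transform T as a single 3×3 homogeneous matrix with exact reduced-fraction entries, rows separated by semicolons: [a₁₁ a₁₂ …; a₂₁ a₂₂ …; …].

T1 = [1 0 0; 0 -1 0; 0 0 1]
T2·T1 = [1 0 0; 0 1 0; 0 0 1]
T3·…·T1 = [1 2 0; 0 1 0; 0 0 1]
T4·…·T1 = [1 3/2 0; 0 1 0; 0 0 1]
T5·…·T1 = [1 3/2 0; 2 4 0; 0 0 1]
T6·…·T1 = [-2/13 2/13 0; -29/13 -111/26 0; 0 0 1]

T = [-2/13 2/13 0; -29/13 -111/26 0; 0 0 1]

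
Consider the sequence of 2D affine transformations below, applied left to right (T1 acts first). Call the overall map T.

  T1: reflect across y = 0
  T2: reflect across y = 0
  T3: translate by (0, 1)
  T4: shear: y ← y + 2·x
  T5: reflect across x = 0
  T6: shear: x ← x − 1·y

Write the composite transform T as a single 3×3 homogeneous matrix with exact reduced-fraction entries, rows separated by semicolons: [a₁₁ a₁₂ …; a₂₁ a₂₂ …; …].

T = [-3 -1 -1; 2 1 1; 0 0 1]

T1 = [1 0 0; 0 -1 0; 0 0 1]
T2·T1 = [1 0 0; 0 1 0; 0 0 1]
T3·…·T1 = [1 0 0; 0 1 1; 0 0 1]
T4·…·T1 = [1 0 0; 2 1 1; 0 0 1]
T5·…·T1 = [-1 0 0; 2 1 1; 0 0 1]
T6·…·T1 = [-3 -1 -1; 2 1 1; 0 0 1]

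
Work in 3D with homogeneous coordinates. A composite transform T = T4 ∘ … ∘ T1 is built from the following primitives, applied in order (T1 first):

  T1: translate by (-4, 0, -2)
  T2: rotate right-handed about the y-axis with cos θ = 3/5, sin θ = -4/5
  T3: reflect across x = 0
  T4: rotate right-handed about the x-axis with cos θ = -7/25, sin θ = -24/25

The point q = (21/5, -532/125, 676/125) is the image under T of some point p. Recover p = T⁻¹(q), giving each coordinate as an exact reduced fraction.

p = (-3, -4, 2)

T1 = [1 0 0 -4; 0 1 0 0; 0 0 1 -2; 0 0 0 1]
T2·T1 = [3/5 0 -4/5 -4/5; 0 1 0 0; 4/5 0 3/5 -22/5; 0 0 0 1]
T3·…·T1 = [-3/5 0 4/5 4/5; 0 1 0 0; 4/5 0 3/5 -22/5; 0 0 0 1]
T4·…·T1 = [-3/5 0 4/5 4/5; 96/125 -7/25 72/125 -528/125; -28/125 -24/25 -21/125 154/125; 0 0 0 1]
det M = -1; M⁻¹ = [-3/5 96/125 -28/125 4; 0 -7/25 -24/25 0; 4/5 72/125 -21/125 2; 0 0 0 1]
M⁻¹ · (21/5, -532/125, 676/125)ᵀ = (-3, -4, 2)ᵀ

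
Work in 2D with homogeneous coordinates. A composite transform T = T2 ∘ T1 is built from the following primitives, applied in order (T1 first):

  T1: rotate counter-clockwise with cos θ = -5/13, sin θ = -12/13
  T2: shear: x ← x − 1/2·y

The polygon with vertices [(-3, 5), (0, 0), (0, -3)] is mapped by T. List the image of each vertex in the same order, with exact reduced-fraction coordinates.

image vertices: (139/26, 11/13), (0, 0), (-87/26, 15/13)

T1 rotate counter-clockwise with cos θ = -5/13, sin θ = -12/13: (-3, 5) → (75/13, 11/13); (0, 0) → (0, 0); (0, -3) → (-36/13, 15/13)
T2 shear: x ← x − 1/2·y: (75/13, 11/13) → (139/26, 11/13); (0, 0) → (0, 0); (-36/13, 15/13) → (-87/26, 15/13)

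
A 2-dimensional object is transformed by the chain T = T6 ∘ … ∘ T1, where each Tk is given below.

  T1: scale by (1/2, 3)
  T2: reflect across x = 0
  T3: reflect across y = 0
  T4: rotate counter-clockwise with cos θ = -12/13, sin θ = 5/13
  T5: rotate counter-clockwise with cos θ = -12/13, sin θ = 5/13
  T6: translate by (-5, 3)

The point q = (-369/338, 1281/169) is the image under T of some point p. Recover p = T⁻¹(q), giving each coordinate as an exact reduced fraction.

p = (1, -2)

T1 = [1/2 0 0; 0 3 0; 0 0 1]
T2·T1 = [-1/2 0 0; 0 3 0; 0 0 1]
T3·…·T1 = [-1/2 0 0; 0 -3 0; 0 0 1]
T4·…·T1 = [6/13 15/13 0; -5/26 36/13 0; 0 0 1]
T5·…·T1 = [-119/338 -360/169 0; 60/169 -357/169 0; 0 0 1]
T6·…·T1 = [-119/338 -360/169 -5; 60/169 -357/169 3; 0 0 1]
det M = 3/2; M⁻¹ = [-238/169 240/169 -1910/169; -40/169 -119/507 -81/169; 0 0 1]
M⁻¹ · (-369/338, 1281/169)ᵀ = (1, -2)ᵀ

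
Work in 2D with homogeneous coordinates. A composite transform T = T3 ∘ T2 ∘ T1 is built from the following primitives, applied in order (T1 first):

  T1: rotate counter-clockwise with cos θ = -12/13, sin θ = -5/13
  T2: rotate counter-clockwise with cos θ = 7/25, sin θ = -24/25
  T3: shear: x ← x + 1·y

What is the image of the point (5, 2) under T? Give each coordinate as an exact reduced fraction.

T(p) = (-669/325, 857/325)

T1 rotate counter-clockwise with cos θ = -12/13, sin θ = -5/13: (5, 2) → (-50/13, -49/13)
T2 rotate counter-clockwise with cos θ = 7/25, sin θ = -24/25: (-50/13, -49/13) → (-1526/325, 857/325)
T3 shear: x ← x + 1·y: (-1526/325, 857/325) → (-669/325, 857/325)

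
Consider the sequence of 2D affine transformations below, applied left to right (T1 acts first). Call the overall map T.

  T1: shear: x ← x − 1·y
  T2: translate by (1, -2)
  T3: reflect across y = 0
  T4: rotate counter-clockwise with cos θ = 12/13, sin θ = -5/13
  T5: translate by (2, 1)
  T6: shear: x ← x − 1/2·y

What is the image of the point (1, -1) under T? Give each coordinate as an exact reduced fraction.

T(p) = (60/13, 34/13)

T1 shear: x ← x − 1·y: (1, -1) → (2, -1)
T2 translate by (1, -2): (2, -1) → (3, -3)
T3 reflect across y = 0: (3, -3) → (3, 3)
T4 rotate counter-clockwise with cos θ = 12/13, sin θ = -5/13: (3, 3) → (51/13, 21/13)
T5 translate by (2, 1): (51/13, 21/13) → (77/13, 34/13)
T6 shear: x ← x − 1/2·y: (77/13, 34/13) → (60/13, 34/13)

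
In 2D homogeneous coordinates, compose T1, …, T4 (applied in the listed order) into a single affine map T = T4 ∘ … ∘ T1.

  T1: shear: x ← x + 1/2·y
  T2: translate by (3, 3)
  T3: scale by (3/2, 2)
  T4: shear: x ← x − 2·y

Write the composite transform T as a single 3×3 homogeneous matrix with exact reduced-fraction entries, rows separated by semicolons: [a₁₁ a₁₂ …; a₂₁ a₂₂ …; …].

T = [3/2 -13/4 -15/2; 0 2 6; 0 0 1]

T1 = [1 1/2 0; 0 1 0; 0 0 1]
T2·T1 = [1 1/2 3; 0 1 3; 0 0 1]
T3·…·T1 = [3/2 3/4 9/2; 0 2 6; 0 0 1]
T4·…·T1 = [3/2 -13/4 -15/2; 0 2 6; 0 0 1]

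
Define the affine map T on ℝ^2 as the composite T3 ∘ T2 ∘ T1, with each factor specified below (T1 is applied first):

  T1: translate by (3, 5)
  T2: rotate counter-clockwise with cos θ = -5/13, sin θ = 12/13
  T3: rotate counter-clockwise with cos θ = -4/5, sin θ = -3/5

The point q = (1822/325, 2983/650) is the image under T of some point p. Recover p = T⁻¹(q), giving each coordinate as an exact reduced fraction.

T1 = [1 0 3; 0 1 5; 0 0 1]
T2·T1 = [-5/13 -12/13 -75/13; 12/13 -5/13 11/13; 0 0 1]
T3·…·T1 = [56/65 33/65 333/65; -33/65 56/65 181/65; 0 0 1]
det M = 1; M⁻¹ = [56/65 -33/65 -3; 33/65 56/65 -5; 0 0 1]
M⁻¹ · (1822/325, 2983/650)ᵀ = (-1/2, 9/5)ᵀ

p = (-1/2, 9/5)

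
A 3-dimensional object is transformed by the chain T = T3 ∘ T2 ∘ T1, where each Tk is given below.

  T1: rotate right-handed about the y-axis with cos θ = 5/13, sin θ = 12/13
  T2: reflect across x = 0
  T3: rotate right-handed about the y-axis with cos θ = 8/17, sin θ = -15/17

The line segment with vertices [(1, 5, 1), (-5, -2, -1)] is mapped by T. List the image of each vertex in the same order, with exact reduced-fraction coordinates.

image vertices: (-31/221, 5, -311/221), (-529/221, -2, 995/221)

T1 rotate right-handed about the y-axis with cos θ = 5/13, sin θ = 12/13: (1, 5, 1) → (17/13, 5, -7/13); (-5, -2, -1) → (-37/13, -2, 55/13)
T2 reflect across x = 0: (17/13, 5, -7/13) → (-17/13, 5, -7/13); (-37/13, -2, 55/13) → (37/13, -2, 55/13)
T3 rotate right-handed about the y-axis with cos θ = 8/17, sin θ = -15/17: (-17/13, 5, -7/13) → (-31/221, 5, -311/221); (37/13, -2, 55/13) → (-529/221, -2, 995/221)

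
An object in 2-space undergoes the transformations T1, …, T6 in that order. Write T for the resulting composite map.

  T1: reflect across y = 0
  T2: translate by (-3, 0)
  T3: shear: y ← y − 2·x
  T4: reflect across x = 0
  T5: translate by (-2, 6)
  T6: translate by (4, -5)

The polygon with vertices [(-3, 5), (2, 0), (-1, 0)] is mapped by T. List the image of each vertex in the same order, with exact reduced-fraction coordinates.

image vertices: (8, 8), (3, 3), (6, 9)

T1 reflect across y = 0: (-3, 5) → (-3, -5); (2, 0) → (2, 0); (-1, 0) → (-1, 0)
T2 translate by (-3, 0): (-3, -5) → (-6, -5); (2, 0) → (-1, 0); (-1, 0) → (-4, 0)
T3 shear: y ← y − 2·x: (-6, -5) → (-6, 7); (-1, 0) → (-1, 2); (-4, 0) → (-4, 8)
T4 reflect across x = 0: (-6, 7) → (6, 7); (-1, 2) → (1, 2); (-4, 8) → (4, 8)
T5 translate by (-2, 6): (6, 7) → (4, 13); (1, 2) → (-1, 8); (4, 8) → (2, 14)
T6 translate by (4, -5): (4, 13) → (8, 8); (-1, 8) → (3, 3); (2, 14) → (6, 9)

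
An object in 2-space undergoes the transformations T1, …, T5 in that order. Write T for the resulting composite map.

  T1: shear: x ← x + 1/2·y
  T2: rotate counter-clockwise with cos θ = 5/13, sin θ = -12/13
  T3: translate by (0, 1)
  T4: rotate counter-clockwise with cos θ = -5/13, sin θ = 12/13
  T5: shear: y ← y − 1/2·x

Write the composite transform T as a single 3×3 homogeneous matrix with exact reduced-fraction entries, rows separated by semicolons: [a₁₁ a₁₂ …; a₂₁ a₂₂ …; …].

T = [119/169 -121/338 -12/13; 121/338 837/676 1/13; 0 0 1]

T1 = [1 1/2 0; 0 1 0; 0 0 1]
T2·T1 = [5/13 29/26 0; -12/13 -1/13 0; 0 0 1]
T3·…·T1 = [5/13 29/26 0; -12/13 -1/13 1; 0 0 1]
T4·…·T1 = [119/169 -121/338 -12/13; 120/169 179/169 -5/13; 0 0 1]
T5·…·T1 = [119/169 -121/338 -12/13; 121/338 837/676 1/13; 0 0 1]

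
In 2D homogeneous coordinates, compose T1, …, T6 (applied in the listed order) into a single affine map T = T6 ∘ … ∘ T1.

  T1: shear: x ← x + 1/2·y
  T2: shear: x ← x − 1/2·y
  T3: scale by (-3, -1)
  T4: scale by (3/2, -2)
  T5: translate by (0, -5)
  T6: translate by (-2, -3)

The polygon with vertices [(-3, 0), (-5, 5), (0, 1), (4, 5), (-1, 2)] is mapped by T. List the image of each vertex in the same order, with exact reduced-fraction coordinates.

T1 shear: x ← x + 1/2·y: (-3, 0) → (-3, 0); (-5, 5) → (-5/2, 5); (0, 1) → (1/2, 1); (4, 5) → (13/2, 5); (-1, 2) → (0, 2)
T2 shear: x ← x − 1/2·y: (-3, 0) → (-3, 0); (-5/2, 5) → (-5, 5); (1/2, 1) → (0, 1); (13/2, 5) → (4, 5); (0, 2) → (-1, 2)
T3 scale by (-3, -1): (-3, 0) → (9, 0); (-5, 5) → (15, -5); (0, 1) → (0, -1); (4, 5) → (-12, -5); (-1, 2) → (3, -2)
T4 scale by (3/2, -2): (9, 0) → (27/2, 0); (15, -5) → (45/2, 10); (0, -1) → (0, 2); (-12, -5) → (-18, 10); (3, -2) → (9/2, 4)
T5 translate by (0, -5): (27/2, 0) → (27/2, -5); (45/2, 10) → (45/2, 5); (0, 2) → (0, -3); (-18, 10) → (-18, 5); (9/2, 4) → (9/2, -1)
T6 translate by (-2, -3): (27/2, -5) → (23/2, -8); (45/2, 5) → (41/2, 2); (0, -3) → (-2, -6); (-18, 5) → (-20, 2); (9/2, -1) → (5/2, -4)

image vertices: (23/2, -8), (41/2, 2), (-2, -6), (-20, 2), (5/2, -4)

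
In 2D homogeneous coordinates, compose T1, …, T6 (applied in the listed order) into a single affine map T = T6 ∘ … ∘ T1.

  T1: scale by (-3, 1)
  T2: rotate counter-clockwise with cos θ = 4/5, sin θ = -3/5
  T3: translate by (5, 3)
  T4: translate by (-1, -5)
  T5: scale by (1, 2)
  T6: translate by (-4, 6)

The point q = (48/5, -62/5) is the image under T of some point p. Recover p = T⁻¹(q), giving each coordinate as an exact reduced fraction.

p = (-4, 0)

T1 = [-3 0 0; 0 1 0; 0 0 1]
T2·T1 = [-12/5 3/5 0; 9/5 4/5 0; 0 0 1]
T3·…·T1 = [-12/5 3/5 5; 9/5 4/5 3; 0 0 1]
T4·…·T1 = [-12/5 3/5 4; 9/5 4/5 -2; 0 0 1]
T5·…·T1 = [-12/5 3/5 4; 18/5 8/5 -4; 0 0 1]
T6·…·T1 = [-12/5 3/5 0; 18/5 8/5 2; 0 0 1]
det M = -6; M⁻¹ = [-4/15 1/10 -1/5; 3/5 2/5 -4/5; 0 0 1]
M⁻¹ · (48/5, -62/5)ᵀ = (-4, 0)ᵀ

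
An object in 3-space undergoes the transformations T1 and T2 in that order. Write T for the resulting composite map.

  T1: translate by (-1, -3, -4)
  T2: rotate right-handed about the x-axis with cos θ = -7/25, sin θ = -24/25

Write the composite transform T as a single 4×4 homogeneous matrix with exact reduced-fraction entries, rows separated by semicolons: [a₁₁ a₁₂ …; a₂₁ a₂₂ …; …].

T1 = [1 0 0 -1; 0 1 0 -3; 0 0 1 -4; 0 0 0 1]
T2·T1 = [1 0 0 -1; 0 -7/25 24/25 -3; 0 -24/25 -7/25 4; 0 0 0 1]

T = [1 0 0 -1; 0 -7/25 24/25 -3; 0 -24/25 -7/25 4; 0 0 0 1]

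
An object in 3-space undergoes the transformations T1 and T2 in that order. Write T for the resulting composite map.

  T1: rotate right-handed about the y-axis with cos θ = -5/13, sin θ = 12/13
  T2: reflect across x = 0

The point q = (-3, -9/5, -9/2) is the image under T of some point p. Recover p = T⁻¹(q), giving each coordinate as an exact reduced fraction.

T1 = [-5/13 0 12/13 0; 0 1 0 0; -12/13 0 -5/13 0; 0 0 0 1]
T2·T1 = [5/13 0 -12/13 0; 0 1 0 0; -12/13 0 -5/13 0; 0 0 0 1]
det M = -1; M⁻¹ = [5/13 0 -12/13 0; 0 1 0 0; -12/13 0 -5/13 0; 0 0 0 1]
M⁻¹ · (-3, -9/5, -9/2)ᵀ = (3, -9/5, 9/2)ᵀ

p = (3, -9/5, 9/2)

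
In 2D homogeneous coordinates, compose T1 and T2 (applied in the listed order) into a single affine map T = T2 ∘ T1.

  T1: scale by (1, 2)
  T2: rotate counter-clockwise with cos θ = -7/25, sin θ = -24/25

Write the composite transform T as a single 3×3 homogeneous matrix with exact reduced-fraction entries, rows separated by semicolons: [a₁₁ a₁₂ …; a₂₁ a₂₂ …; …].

T1 = [1 0 0; 0 2 0; 0 0 1]
T2·T1 = [-7/25 48/25 0; -24/25 -14/25 0; 0 0 1]

T = [-7/25 48/25 0; -24/25 -14/25 0; 0 0 1]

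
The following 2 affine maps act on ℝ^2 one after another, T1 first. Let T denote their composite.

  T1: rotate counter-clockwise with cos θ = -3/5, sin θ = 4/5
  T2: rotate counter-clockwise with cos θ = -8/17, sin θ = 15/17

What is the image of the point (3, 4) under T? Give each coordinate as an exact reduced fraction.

T1 rotate counter-clockwise with cos θ = -3/5, sin θ = 4/5: (3, 4) → (-5, 0)
T2 rotate counter-clockwise with cos θ = -8/17, sin θ = 15/17: (-5, 0) → (40/17, -75/17)

T(p) = (40/17, -75/17)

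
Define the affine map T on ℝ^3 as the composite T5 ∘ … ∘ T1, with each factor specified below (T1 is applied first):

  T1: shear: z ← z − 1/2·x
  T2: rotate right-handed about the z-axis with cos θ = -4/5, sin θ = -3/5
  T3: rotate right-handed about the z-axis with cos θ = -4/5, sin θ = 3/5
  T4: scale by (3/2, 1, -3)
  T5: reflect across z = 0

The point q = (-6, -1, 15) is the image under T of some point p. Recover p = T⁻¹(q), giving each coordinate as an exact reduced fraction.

p = (-4, -1, 3)

T1 = [1 0 0 0; 0 1 0 0; -1/2 0 1 0; 0 0 0 1]
T2·T1 = [-4/5 3/5 0 0; -3/5 -4/5 0 0; -1/2 0 1 0; 0 0 0 1]
T3·…·T1 = [1 0 0 0; 0 1 0 0; -1/2 0 1 0; 0 0 0 1]
T4·…·T1 = [3/2 0 0 0; 0 1 0 0; 3/2 0 -3 0; 0 0 0 1]
T5·…·T1 = [3/2 0 0 0; 0 1 0 0; -3/2 0 3 0; 0 0 0 1]
det M = 9/2; M⁻¹ = [2/3 0 0 0; 0 1 0 0; 1/3 0 1/3 0; 0 0 0 1]
M⁻¹ · (-6, -1, 15)ᵀ = (-4, -1, 3)ᵀ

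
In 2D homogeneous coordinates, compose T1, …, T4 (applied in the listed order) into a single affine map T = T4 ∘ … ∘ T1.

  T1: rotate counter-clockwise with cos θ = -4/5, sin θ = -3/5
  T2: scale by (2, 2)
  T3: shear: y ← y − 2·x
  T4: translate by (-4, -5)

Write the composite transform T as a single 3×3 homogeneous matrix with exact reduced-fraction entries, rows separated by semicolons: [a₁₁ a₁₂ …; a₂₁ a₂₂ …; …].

T1 = [-4/5 3/5 0; -3/5 -4/5 0; 0 0 1]
T2·T1 = [-8/5 6/5 0; -6/5 -8/5 0; 0 0 1]
T3·…·T1 = [-8/5 6/5 0; 2 -4 0; 0 0 1]
T4·…·T1 = [-8/5 6/5 -4; 2 -4 -5; 0 0 1]

T = [-8/5 6/5 -4; 2 -4 -5; 0 0 1]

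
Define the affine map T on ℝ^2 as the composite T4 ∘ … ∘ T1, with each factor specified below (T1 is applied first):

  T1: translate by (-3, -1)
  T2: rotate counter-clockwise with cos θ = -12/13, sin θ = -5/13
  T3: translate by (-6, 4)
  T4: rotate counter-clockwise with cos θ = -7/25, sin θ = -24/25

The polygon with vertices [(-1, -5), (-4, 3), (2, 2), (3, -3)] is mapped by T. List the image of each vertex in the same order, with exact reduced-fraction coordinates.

T1 translate by (-3, -1): (-1, -5) → (-4, -6); (-4, 3) → (-7, 2); (2, 2) → (-1, 1); (3, -3) → (0, -4)
T2 rotate counter-clockwise with cos θ = -12/13, sin θ = -5/13: (-4, -6) → (18/13, 92/13); (-7, 2) → (94/13, 11/13); (-1, 1) → (17/13, -7/13); (0, -4) → (-20/13, 48/13)
T3 translate by (-6, 4): (18/13, 92/13) → (-60/13, 144/13); (94/13, 11/13) → (16/13, 63/13); (17/13, -7/13) → (-61/13, 45/13); (-20/13, 48/13) → (-98/13, 100/13)
T4 rotate counter-clockwise with cos θ = -7/25, sin θ = -24/25: (-60/13, 144/13) → (3876/325, 432/325); (16/13, 63/13) → (56/13, -33/13); (-61/13, 45/13) → (1507/325, 1149/325); (-98/13, 100/13) → (3086/325, 1652/325)

image vertices: (3876/325, 432/325), (56/13, -33/13), (1507/325, 1149/325), (3086/325, 1652/325)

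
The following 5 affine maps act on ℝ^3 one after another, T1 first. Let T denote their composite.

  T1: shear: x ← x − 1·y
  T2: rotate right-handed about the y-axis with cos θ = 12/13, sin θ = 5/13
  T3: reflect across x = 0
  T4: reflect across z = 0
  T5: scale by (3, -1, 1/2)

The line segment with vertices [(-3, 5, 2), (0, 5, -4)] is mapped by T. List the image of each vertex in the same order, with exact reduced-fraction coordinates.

T1 shear: x ← x − 1·y: (-3, 5, 2) → (-8, 5, 2); (0, 5, -4) → (-5, 5, -4)
T2 rotate right-handed about the y-axis with cos θ = 12/13, sin θ = 5/13: (-8, 5, 2) → (-86/13, 5, 64/13); (-5, 5, -4) → (-80/13, 5, -23/13)
T3 reflect across x = 0: (-86/13, 5, 64/13) → (86/13, 5, 64/13); (-80/13, 5, -23/13) → (80/13, 5, -23/13)
T4 reflect across z = 0: (86/13, 5, 64/13) → (86/13, 5, -64/13); (80/13, 5, -23/13) → (80/13, 5, 23/13)
T5 scale by (3, -1, 1/2): (86/13, 5, -64/13) → (258/13, -5, -32/13); (80/13, 5, 23/13) → (240/13, -5, 23/26)

image vertices: (258/13, -5, -32/13), (240/13, -5, 23/26)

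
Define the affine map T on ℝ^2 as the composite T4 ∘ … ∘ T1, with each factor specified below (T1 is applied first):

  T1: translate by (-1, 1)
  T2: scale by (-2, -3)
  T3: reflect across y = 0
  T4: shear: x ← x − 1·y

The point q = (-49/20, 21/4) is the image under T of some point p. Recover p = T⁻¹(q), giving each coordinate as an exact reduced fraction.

p = (-2/5, 3/4)

T1 = [1 0 -1; 0 1 1; 0 0 1]
T2·T1 = [-2 0 2; 0 -3 -3; 0 0 1]
T3·…·T1 = [-2 0 2; 0 3 3; 0 0 1]
T4·…·T1 = [-2 -3 -1; 0 3 3; 0 0 1]
det M = -6; M⁻¹ = [-1/2 -1/2 1; 0 1/3 -1; 0 0 1]
M⁻¹ · (-49/20, 21/4)ᵀ = (-2/5, 3/4)ᵀ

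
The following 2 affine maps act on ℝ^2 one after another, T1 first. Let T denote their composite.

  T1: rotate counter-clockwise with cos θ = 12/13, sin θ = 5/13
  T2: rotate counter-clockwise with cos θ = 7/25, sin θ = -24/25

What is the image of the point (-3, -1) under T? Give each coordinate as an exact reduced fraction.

T(p) = (-173/65, 111/65)

T1 rotate counter-clockwise with cos θ = 12/13, sin θ = 5/13: (-3, -1) → (-31/13, -27/13)
T2 rotate counter-clockwise with cos θ = 7/25, sin θ = -24/25: (-31/13, -27/13) → (-173/65, 111/65)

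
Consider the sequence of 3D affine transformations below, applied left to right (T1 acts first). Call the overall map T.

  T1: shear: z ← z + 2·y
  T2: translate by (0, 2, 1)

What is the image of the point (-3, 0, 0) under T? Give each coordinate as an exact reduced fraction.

T(p) = (-3, 2, 1)

T1 shear: z ← z + 2·y: (-3, 0, 0) → (-3, 0, 0)
T2 translate by (0, 2, 1): (-3, 0, 0) → (-3, 2, 1)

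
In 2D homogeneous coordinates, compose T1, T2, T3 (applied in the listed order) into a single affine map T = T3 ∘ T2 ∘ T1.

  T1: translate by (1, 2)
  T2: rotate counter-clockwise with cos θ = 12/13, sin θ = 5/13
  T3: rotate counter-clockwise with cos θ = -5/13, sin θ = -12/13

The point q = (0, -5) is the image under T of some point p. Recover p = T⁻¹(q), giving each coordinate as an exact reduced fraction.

p = (4, -2)

T1 = [1 0 1; 0 1 2; 0 0 1]
T2·T1 = [12/13 -5/13 2/13; 5/13 12/13 29/13; 0 0 1]
T3·…·T1 = [0 1 2; -1 0 -1; 0 0 1]
det M = 1; M⁻¹ = [0 -1 -1; 1 0 -2; 0 0 1]
M⁻¹ · (0, -5)ᵀ = (4, -2)ᵀ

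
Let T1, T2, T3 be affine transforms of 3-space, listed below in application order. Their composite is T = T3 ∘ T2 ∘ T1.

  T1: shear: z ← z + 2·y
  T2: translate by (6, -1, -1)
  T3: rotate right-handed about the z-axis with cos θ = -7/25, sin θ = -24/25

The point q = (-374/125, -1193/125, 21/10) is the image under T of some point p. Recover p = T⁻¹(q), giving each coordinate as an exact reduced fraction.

p = (4, 4/5, 3/2)

T1 = [1 0 0 0; 0 1 0 0; 0 2 1 0; 0 0 0 1]
T2·T1 = [1 0 0 6; 0 1 0 -1; 0 2 1 -1; 0 0 0 1]
T3·…·T1 = [-7/25 24/25 0 -66/25; -24/25 -7/25 0 -137/25; 0 2 1 -1; 0 0 0 1]
det M = 1; M⁻¹ = [-7/25 -24/25 0 -6; 24/25 -7/25 0 1; -48/25 14/25 1 -1; 0 0 0 1]
M⁻¹ · (-374/125, -1193/125, 21/10)ᵀ = (4, 4/5, 3/2)ᵀ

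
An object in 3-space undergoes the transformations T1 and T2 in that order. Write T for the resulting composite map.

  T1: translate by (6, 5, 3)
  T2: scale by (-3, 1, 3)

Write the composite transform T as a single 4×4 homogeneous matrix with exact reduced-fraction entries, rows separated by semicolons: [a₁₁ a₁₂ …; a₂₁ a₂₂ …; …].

T = [-3 0 0 -18; 0 1 0 5; 0 0 3 9; 0 0 0 1]

T1 = [1 0 0 6; 0 1 0 5; 0 0 1 3; 0 0 0 1]
T2·T1 = [-3 0 0 -18; 0 1 0 5; 0 0 3 9; 0 0 0 1]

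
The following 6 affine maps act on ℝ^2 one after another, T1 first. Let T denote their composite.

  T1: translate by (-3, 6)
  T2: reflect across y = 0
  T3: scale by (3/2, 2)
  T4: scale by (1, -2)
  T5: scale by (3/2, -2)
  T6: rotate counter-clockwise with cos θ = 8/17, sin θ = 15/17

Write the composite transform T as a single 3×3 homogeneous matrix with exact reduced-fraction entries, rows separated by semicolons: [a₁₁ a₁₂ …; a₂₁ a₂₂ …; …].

T = [18/17 120/17 666/17; 135/68 -64/17 -1941/68; 0 0 1]

T1 = [1 0 -3; 0 1 6; 0 0 1]
T2·T1 = [1 0 -3; 0 -1 -6; 0 0 1]
T3·…·T1 = [3/2 0 -9/2; 0 -2 -12; 0 0 1]
T4·…·T1 = [3/2 0 -9/2; 0 4 24; 0 0 1]
T5·…·T1 = [9/4 0 -27/4; 0 -8 -48; 0 0 1]
T6·…·T1 = [18/17 120/17 666/17; 135/68 -64/17 -1941/68; 0 0 1]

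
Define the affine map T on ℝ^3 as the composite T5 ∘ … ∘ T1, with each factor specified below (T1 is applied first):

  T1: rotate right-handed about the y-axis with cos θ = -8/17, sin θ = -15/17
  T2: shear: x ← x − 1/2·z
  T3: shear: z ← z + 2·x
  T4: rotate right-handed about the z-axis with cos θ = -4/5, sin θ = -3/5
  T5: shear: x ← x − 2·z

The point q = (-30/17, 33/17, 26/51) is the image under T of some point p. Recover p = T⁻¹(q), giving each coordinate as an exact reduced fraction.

p = (4/3, -2, -1)

T1 = [-8/17 0 -15/17 0; 0 1 0 0; 15/17 0 -8/17 0; 0 0 0 1]
T2·T1 = [-31/34 0 -11/17 0; 0 1 0 0; 15/17 0 -8/17 0; 0 0 0 1]
T3·…·T1 = [-31/34 0 -11/17 0; 0 1 0 0; -16/17 0 -30/17 0; 0 0 0 1]
T4·…·T1 = [62/85 3/5 44/85 0; 93/170 -4/5 33/85 0; -16/17 0 -30/17 0; 0 0 0 1]
T5·…·T1 = [222/85 3/5 344/85 0; 93/170 -4/5 33/85 0; -16/17 0 -30/17 0; 0 0 0 1]
det M = 1; M⁻¹ = [24/17 18/17 59/17 0; 3/5 -4/5 6/5 0; -64/85 -48/85 -411/170 0; 0 0 0 1]
M⁻¹ · (-30/17, 33/17, 26/51)ᵀ = (4/3, -2, -1)ᵀ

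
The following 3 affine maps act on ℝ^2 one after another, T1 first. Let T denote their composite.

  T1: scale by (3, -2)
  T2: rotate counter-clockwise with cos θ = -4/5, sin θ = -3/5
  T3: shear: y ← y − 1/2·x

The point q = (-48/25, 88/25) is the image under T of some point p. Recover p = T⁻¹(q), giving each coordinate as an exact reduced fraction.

T1 = [3 0 0; 0 -2 0; 0 0 1]
T2·T1 = [-12/5 -6/5 0; -9/5 8/5 0; 0 0 1]
T3·…·T1 = [-12/5 -6/5 0; -3/5 11/5 0; 0 0 1]
det M = -6; M⁻¹ = [-11/30 -1/5 0; -1/10 2/5 0; 0 0 1]
M⁻¹ · (-48/25, 88/25)ᵀ = (0, 8/5)ᵀ

p = (0, 8/5)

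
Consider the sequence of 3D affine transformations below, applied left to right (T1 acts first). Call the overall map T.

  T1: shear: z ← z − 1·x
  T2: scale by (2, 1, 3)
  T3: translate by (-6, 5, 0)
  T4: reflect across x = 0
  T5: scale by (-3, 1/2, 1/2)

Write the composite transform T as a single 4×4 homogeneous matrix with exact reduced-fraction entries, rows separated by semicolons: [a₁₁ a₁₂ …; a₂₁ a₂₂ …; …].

T = [6 0 0 -18; 0 1/2 0 5/2; -3/2 0 3/2 0; 0 0 0 1]

T1 = [1 0 0 0; 0 1 0 0; -1 0 1 0; 0 0 0 1]
T2·T1 = [2 0 0 0; 0 1 0 0; -3 0 3 0; 0 0 0 1]
T3·…·T1 = [2 0 0 -6; 0 1 0 5; -3 0 3 0; 0 0 0 1]
T4·…·T1 = [-2 0 0 6; 0 1 0 5; -3 0 3 0; 0 0 0 1]
T5·…·T1 = [6 0 0 -18; 0 1/2 0 5/2; -3/2 0 3/2 0; 0 0 0 1]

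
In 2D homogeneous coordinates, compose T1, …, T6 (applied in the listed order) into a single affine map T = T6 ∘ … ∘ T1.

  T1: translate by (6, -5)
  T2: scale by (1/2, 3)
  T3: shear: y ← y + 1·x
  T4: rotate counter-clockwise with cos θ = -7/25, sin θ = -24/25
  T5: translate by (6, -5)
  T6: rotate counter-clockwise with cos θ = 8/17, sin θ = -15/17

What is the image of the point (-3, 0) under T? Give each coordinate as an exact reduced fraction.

T1 translate by (6, -5): (-3, 0) → (3, -5)
T2 scale by (1/2, 3): (3, -5) → (3/2, -15)
T3 shear: y ← y + 1·x: (3/2, -15) → (3/2, -27/2)
T4 rotate counter-clockwise with cos θ = -7/25, sin θ = -24/25: (3/2, -27/2) → (-669/50, 117/50)
T5 translate by (6, -5): (-669/50, 117/50) → (-369/50, -133/50)
T6 rotate counter-clockwise with cos θ = 8/17, sin θ = -15/17: (-369/50, -133/50) → (-291/50, 263/50)

T(p) = (-291/50, 263/50)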